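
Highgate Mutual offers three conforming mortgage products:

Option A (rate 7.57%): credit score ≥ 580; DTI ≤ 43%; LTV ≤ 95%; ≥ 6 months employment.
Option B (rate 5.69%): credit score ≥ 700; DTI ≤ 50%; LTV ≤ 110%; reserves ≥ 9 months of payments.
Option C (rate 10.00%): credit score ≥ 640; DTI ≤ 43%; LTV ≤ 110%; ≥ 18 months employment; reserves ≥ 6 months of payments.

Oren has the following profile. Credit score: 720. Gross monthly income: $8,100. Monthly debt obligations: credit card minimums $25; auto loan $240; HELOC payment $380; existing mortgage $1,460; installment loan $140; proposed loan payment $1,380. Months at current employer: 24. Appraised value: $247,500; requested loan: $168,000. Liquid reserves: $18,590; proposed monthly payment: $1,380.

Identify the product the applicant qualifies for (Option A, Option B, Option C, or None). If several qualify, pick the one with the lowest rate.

Total debts = (25 + 240 + 380 + 1,460 + 140 + 1,380) = 3,625; DTI = 3,625/8,100 = 44.8%.
LTV = 168,000/247,500 = 67.9%.
Reserves = 18,590/1,380 = 13.5 months.
Option A: score 720 ≥ 580; DTI 44.8% > 43%; LTV 67.9% ≤ 95%; employment 24 ≥ 6 mo → does not qualify.
Option B: score 720 ≥ 700; DTI 44.8% ≤ 50%; LTV 67.9% ≤ 110%; reserves 13.5 ≥ 9 mo → qualifies.
Option C: score 720 ≥ 640; DTI 44.8% > 43%; LTV 67.9% ≤ 110%; employment 24 ≥ 18 mo; reserves 13.5 ≥ 6 mo → does not qualify.

Option B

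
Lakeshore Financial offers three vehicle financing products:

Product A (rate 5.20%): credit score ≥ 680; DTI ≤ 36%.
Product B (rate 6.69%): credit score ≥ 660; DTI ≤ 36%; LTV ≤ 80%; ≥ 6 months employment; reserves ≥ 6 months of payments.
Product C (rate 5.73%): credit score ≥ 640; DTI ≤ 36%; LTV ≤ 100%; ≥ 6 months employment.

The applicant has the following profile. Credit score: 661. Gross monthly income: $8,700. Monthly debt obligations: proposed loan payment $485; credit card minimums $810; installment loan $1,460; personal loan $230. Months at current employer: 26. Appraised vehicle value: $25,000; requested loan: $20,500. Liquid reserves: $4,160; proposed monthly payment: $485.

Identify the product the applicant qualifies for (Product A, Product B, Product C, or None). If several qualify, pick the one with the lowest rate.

Product C

Total debts = (485 + 810 + 1,460 + 230) = 2,985; DTI = 2,985/8,700 = 34.3%.
LTV = 20,500/25,000 = 82%.
Reserves = 4,160/485 = 8.6 months.
Product A: score 661 < 680; DTI 34.3% ≤ 36% → does not qualify.
Product B: score 661 ≥ 660; DTI 34.3% ≤ 36%; LTV 82% > 80%; employment 26 ≥ 6 mo; reserves 8.6 ≥ 6 mo → does not qualify.
Product C: score 661 ≥ 640; DTI 34.3% ≤ 36%; LTV 82% ≤ 100%; employment 26 ≥ 6 mo → qualifies.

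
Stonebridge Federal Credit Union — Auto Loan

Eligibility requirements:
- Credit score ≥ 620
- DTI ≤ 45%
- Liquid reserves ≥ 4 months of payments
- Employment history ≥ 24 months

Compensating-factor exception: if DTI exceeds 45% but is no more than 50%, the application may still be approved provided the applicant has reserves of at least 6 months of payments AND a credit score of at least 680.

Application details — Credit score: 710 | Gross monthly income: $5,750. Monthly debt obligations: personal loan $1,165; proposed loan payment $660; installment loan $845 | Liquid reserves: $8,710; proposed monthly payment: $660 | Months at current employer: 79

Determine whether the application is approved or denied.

Credit score 710 ≥ 620 (meets base)
Total debts = (1,165 + 660 + 845) = 2,670. DTI = 2,670/5,750 = 46.4% > 45% — standard DTI limit exceeded.
Reserves: 8,710 ÷ 660 = 13.2 months (meets 4-month minimum)
Employment 79 ≥ 24 months
46.4% falls in the override range (45%–50%), so the compensating-factor test applies.
Override check — reserves: 13.2 mo (ok); score: 710 (ok).
Both compensating conditions met → exception applies.

Approved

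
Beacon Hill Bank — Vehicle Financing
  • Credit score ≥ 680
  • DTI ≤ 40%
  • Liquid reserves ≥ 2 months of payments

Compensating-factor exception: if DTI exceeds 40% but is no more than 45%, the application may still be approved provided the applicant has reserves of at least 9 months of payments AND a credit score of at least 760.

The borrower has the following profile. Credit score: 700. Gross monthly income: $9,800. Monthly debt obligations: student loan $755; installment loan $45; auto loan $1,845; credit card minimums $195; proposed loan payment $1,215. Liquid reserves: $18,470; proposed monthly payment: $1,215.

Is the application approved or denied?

Credit score 700 ≥ 680 (meets base)
Total debts = (755 + 45 + 1,845 + 195 + 1,215) = 4,055. DTI = 4,055/9,800 = 41.4% > 40% — standard DTI limit exceeded.
Liquid reserves cover 18,470/1,215 = 15.2 months — ≥ 2 required
41.4% falls in the override range (40%–45%), so the compensating-factor test applies.
Reserves 15.2 ≥ 9 months; credit score 700 < 760.
Override conditions not both satisfied; exception does not apply.

Denied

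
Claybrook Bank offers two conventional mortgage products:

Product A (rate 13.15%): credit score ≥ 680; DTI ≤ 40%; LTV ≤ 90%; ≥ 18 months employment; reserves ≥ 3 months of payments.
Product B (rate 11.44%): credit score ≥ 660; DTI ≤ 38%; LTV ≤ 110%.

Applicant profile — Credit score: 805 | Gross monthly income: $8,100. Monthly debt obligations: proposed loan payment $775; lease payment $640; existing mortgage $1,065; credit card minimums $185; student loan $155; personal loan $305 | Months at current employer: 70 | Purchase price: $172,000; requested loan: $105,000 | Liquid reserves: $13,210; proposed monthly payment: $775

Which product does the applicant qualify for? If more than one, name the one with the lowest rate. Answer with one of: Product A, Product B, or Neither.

Product A

Total debts = (775 + 640 + 1,065 + 185 + 155 + 305) = 3,125; DTI = 3,125/8,100 = 38.6%.
LTV = 105,000/172,000 = 61%.
Reserves = 13,210/775 = 17.0 months.
Product A: score 805 ≥ 680; DTI 38.6% ≤ 40%; LTV 61% ≤ 90%; employment 70 ≥ 18 mo; reserves 17.0 ≥ 3 mo → qualifies.
Product B: score 805 ≥ 660; DTI 38.6% > 38%; LTV 61% ≤ 110% → does not qualify.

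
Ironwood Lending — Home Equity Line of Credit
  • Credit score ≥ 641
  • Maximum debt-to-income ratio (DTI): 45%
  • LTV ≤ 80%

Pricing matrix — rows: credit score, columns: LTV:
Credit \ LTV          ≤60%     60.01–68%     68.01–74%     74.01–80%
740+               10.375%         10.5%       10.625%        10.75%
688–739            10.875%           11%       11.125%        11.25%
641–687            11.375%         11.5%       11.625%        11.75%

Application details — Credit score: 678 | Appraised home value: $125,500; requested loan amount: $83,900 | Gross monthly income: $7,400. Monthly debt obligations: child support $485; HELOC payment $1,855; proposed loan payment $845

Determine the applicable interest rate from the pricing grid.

Credit score 678 ≥ 641; Total monthly debts = (485 + 1,855 + 845) = 3,185. DTI: 3,185 ÷ 7,400 = 43%, within the 45% cap
Loan-to-value = 83,900/125,500 = 66.9% — pass (80% max)
Row: 678 falls in 641–687. Column: 66.9% falls in 60.01–68%. Rate = 11.5%.

11.5%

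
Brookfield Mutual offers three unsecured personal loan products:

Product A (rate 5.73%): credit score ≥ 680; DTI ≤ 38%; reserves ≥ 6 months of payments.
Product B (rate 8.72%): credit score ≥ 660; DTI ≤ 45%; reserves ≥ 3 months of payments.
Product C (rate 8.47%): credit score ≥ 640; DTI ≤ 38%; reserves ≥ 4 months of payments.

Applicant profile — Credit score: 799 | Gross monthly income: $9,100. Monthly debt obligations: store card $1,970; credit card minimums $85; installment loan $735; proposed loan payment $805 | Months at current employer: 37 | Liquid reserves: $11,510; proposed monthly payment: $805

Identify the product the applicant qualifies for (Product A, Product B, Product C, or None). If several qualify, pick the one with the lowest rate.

Product B

Total debts = (1,970 + 85 + 735 + 805) = 3,595; DTI = 3,595/9,100 = 39.5%.
Reserves = 11,510/805 = 14.3 months.
Product A: score 799 ≥ 680; DTI 39.5% > 38%; reserves 14.3 ≥ 6 mo → does not qualify.
Product B: score 799 ≥ 660; DTI 39.5% ≤ 45%; reserves 14.3 ≥ 3 mo → qualifies.
Product C: score 799 ≥ 640; DTI 39.5% > 38%; reserves 14.3 ≥ 4 mo → does not qualify.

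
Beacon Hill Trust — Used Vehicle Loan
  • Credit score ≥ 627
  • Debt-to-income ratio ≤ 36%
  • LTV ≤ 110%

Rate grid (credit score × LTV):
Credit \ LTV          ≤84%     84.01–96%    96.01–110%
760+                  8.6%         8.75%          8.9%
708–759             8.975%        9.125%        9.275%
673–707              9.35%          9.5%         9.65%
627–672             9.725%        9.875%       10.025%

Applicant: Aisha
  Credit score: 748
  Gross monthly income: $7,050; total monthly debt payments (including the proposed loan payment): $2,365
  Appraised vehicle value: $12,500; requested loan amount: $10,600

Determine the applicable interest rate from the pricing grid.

Credit score 748 ≥ 627; DTI: 2,365 ÷ 7,050 = 33.5%, within the 36% cap
LTV: 10,600 ÷ 12,500 = 84.8%, within 110% cap
Score 748 is in the 708–759 band; LTV 84.8% is in the 84.01–96% band → 9.125%.

9.125%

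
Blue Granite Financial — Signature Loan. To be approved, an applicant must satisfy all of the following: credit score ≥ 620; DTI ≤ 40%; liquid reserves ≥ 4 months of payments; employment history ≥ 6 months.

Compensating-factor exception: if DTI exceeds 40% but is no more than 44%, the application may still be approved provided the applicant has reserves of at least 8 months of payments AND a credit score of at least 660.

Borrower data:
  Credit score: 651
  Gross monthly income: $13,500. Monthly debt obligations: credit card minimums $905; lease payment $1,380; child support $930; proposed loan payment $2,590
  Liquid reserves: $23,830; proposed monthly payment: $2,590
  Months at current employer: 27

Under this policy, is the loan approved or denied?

Denied

Credit score 651 ≥ 620 (meets base)
Total debts = (905 + 1,380 + 930 + 2,590) = 5,805. DTI = 5,805/13,500 = 43% > 40% — standard DTI limit exceeded.
Reserves: 23,830 ÷ 2,590 = 9.2 months (meets 4-month minimum)
Employment 27 ≥ 6 months
43% falls in the override range (40%–44%), so the compensating-factor test applies.
Reserves 9.2 ≥ 8 months; credit score 651 < 660.
Compensating-factor requirement not fully met.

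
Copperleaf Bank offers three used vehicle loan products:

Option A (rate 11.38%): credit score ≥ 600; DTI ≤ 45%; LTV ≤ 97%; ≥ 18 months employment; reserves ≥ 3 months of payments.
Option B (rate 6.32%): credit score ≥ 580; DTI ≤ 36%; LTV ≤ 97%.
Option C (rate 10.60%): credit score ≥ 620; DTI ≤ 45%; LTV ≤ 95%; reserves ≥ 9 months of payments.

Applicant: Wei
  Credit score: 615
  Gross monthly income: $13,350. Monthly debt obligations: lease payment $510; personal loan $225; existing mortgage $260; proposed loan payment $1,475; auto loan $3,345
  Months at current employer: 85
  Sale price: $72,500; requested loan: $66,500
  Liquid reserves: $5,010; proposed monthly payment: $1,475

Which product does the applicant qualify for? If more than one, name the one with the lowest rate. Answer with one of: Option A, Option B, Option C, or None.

Total debts = (510 + 225 + 260 + 1,475 + 3,345) = 5,815; DTI = 5,815/13,350 = 43.6%.
LTV = 66,500/72,500 = 91.7%.
Reserves = 5,010/1,475 = 3.4 months.
Option A: score 615 ≥ 600; DTI 43.6% ≤ 45%; LTV 91.7% ≤ 97%; employment 85 ≥ 18 mo; reserves 3.4 ≥ 3 mo → qualifies.
Option B: score 615 ≥ 580; DTI 43.6% > 36%; LTV 91.7% ≤ 97% → does not qualify.
Option C: score 615 < 620; DTI 43.6% ≤ 45%; LTV 91.7% ≤ 95%; reserves 3.4 < 9 mo → does not qualify.

Option A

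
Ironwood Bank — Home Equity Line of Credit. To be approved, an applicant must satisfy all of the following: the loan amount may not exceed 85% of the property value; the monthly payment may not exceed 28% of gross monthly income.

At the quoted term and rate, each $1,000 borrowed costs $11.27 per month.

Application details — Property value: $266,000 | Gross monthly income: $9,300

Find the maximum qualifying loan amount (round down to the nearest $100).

$226,100

Payment cap: 28% × $9,300 = $2,604/month.
At $11.27 per $1,000, that supports 2,604/11.27 × 1,000 ≈ $231,055 → $231,000.
LTV cap: 85% × $266,000 = $226,100 → $226,100.
Binding constraint: loan-to-value.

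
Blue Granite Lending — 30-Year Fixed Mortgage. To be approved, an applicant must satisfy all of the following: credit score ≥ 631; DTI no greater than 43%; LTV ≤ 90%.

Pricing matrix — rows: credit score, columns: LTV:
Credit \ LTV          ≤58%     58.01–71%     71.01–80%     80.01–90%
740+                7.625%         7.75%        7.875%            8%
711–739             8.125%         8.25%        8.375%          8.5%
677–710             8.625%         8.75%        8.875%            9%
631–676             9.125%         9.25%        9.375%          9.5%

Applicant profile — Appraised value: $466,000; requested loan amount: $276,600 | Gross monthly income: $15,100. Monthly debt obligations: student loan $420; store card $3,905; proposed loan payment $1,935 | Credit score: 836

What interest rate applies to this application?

Credit score 836 ≥ 631; Total monthly debts = (420 + 3,905 + 1,935) = 6,260. DTI = 6,260/15,100 = 41.5% ≤ 43%
LTV: 276,600 ÷ 466,000 = 59.4%, within 90% cap
Credit 836 → row 740+; LTV 59.4% → column 58.01–71%. Grid cell → 7.75%.

7.75%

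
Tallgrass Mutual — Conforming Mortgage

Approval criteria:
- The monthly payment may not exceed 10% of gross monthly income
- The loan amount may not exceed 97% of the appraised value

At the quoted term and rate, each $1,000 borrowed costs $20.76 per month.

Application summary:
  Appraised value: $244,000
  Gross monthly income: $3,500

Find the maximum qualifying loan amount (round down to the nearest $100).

$16,800

Payment cap: 10% × $3,500 = $350/month.
At $20.76 per $1,000, that supports 350/20.76 × 1,000 ≈ $16,859 → $16,800.
LTV cap: 97% × $244,000 = $236,680 → $236,600.
Binding constraint: payment-to-income.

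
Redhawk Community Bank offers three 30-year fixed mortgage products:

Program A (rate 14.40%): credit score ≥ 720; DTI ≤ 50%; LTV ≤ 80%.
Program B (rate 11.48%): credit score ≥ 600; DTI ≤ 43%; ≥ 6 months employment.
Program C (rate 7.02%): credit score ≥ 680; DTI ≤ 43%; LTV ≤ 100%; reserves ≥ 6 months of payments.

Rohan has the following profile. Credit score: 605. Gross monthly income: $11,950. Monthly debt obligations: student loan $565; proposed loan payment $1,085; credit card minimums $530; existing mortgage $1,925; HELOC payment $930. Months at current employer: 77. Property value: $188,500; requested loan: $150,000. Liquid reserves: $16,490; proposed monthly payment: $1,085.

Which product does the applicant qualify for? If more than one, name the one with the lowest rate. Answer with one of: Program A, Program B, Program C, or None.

Total debts = (565 + 1,085 + 530 + 1,925 + 930) = 5,035; DTI = 5,035/11,950 = 42.1%.
LTV = 150,000/188,500 = 79.6%.
Reserves = 16,490/1,085 = 15.2 months.
Program A: score 605 < 720; DTI 42.1% ≤ 50%; LTV 79.6% ≤ 80% → does not qualify.
Program B: score 605 ≥ 600; DTI 42.1% ≤ 43%; employment 77 ≥ 6 mo → qualifies.
Program C: score 605 < 680; DTI 42.1% ≤ 43%; LTV 79.6% ≤ 100%; reserves 15.2 ≥ 6 mo → does not qualify.

Program B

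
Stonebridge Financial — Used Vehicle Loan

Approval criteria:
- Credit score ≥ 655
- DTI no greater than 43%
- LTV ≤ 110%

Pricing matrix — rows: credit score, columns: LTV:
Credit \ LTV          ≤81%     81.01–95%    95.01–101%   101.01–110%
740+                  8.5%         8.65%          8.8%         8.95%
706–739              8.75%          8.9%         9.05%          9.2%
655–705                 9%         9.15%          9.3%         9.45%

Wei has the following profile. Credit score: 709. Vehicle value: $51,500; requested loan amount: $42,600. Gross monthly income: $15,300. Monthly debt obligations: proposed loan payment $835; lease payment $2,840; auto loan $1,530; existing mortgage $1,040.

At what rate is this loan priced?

8.9%

Credit score 709 ≥ 655; Total monthly debts = (835 + 2,840 + 1,530 + 1,040) = 6,245. DTI: 6,245 ÷ 15,300 = 40.8%, within the 43% cap
LTV: 42,600 ÷ 51,500 = 82.7%, within 110% cap
Score 709 is in the 706–739 band; LTV 82.7% is in the 81.01–95% band → 8.9%.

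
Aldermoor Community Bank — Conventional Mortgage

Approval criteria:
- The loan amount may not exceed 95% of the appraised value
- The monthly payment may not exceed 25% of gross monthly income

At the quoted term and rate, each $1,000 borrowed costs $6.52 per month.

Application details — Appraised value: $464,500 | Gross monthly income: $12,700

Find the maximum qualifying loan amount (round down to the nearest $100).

$441,200

Payment cap: 25% × $12,700 = $3,175/month.
At $6.52 per $1,000, that supports 3,175/6.52 × 1,000 ≈ $486,963 → $486,900.
LTV cap: 95% × $464,500 = $441,275 → $441,200.
Binding constraint: loan-to-value.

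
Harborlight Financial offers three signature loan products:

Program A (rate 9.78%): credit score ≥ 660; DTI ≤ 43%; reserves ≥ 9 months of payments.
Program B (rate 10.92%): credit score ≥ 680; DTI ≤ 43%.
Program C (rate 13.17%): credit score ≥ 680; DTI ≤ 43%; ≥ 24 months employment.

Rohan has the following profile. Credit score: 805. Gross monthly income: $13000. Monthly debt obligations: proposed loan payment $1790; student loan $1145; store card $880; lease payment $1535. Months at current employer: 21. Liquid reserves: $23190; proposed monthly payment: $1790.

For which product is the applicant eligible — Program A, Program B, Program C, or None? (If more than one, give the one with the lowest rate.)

Program A

Total debts = (1,790 + 1,145 + 880 + 1,535) = 5,350; DTI = 5,350/13,000 = 41.2%.
Reserves = 23,190/1,790 = 13.0 months.
Program A: score 805 ≥ 660; DTI 41.2% ≤ 43%; reserves 13.0 ≥ 9 mo → qualifies.
Program B: score 805 ≥ 680; DTI 41.2% ≤ 43% → qualifies.
Program C: score 805 ≥ 680; DTI 41.2% ≤ 43%; employment 21 < 24 mo → does not qualify.
Qualifying: Program A, Program B. Lowest rate is 9.78% → Program A.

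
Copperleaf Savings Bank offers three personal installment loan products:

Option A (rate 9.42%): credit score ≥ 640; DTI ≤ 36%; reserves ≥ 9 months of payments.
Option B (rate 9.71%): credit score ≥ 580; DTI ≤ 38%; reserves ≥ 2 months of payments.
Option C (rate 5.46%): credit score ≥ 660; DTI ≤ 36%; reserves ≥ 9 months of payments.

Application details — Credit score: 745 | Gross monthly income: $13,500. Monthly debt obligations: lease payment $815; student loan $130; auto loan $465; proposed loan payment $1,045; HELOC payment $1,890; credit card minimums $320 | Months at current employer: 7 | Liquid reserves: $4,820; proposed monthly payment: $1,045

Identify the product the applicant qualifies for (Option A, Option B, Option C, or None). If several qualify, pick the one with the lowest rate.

Total debts = (815 + 130 + 465 + 1,045 + 1,890 + 320) = 4,665; DTI = 4,665/13,500 = 34.6%.
Reserves = 4,820/1,045 = 4.6 months.
Option A: score 745 ≥ 640; DTI 34.6% ≤ 36%; reserves 4.6 < 9 mo → does not qualify.
Option B: score 745 ≥ 580; DTI 34.6% ≤ 38%; reserves 4.6 ≥ 2 mo → qualifies.
Option C: score 745 ≥ 660; DTI 34.6% ≤ 36%; reserves 4.6 < 9 mo → does not qualify.

Option B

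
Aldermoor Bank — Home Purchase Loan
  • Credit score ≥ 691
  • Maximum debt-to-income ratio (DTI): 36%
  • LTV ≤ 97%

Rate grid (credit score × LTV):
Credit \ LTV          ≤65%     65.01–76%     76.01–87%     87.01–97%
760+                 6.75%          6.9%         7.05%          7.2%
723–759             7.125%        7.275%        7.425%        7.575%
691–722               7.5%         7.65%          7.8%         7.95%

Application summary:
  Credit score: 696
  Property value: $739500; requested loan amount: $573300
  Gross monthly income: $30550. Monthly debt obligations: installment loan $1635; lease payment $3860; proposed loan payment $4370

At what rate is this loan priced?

Credit score 696 ≥ 691; Total monthly debts = (1,635 + 3,860 + 4,370) = 9,865. Debt-to-income = 9,865/30,550 = 32.3% — meets 36% limit
LTV = 573,300/739,500 = 77.5% ≤ 97%
Row: 696 falls in 691–722. Column: 77.5% falls in 76.01–87%. Rate = 7.8%.

7.8%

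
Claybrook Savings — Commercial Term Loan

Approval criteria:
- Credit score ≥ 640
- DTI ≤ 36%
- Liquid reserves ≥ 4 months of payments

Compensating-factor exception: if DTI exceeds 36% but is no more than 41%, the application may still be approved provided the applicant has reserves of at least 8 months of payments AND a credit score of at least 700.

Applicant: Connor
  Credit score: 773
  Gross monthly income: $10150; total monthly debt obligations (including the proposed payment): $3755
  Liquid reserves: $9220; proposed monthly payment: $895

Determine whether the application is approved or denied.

Approved

Credit score 773 ≥ 640 (meets base)
DTI = 3,755/10,150 = 37% > 36% — standard DTI limit exceeded.
Liquid reserves cover 9,220/895 = 10.3 months — ≥ 4 required
37% falls in the override range (36%–41%), so the compensating-factor test applies.
Override check — reserves: 10.3 mo (ok); score: 773 (ok).
Both override conditions satisfied; DTI exception granted.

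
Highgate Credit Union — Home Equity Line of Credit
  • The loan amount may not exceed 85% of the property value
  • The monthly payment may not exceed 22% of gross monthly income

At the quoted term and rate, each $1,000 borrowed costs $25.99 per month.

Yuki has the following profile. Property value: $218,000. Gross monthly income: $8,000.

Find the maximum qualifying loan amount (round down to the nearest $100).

$67,700

Payment cap: 22% × $8,000 = $1,760/month.
At $25.99 per $1,000, that supports 1,760/25.99 × 1,000 ≈ $67,718 → $67,700.
LTV cap: 85% × $218,000 = $185,300 → $185,300.
Binding constraint: payment-to-income.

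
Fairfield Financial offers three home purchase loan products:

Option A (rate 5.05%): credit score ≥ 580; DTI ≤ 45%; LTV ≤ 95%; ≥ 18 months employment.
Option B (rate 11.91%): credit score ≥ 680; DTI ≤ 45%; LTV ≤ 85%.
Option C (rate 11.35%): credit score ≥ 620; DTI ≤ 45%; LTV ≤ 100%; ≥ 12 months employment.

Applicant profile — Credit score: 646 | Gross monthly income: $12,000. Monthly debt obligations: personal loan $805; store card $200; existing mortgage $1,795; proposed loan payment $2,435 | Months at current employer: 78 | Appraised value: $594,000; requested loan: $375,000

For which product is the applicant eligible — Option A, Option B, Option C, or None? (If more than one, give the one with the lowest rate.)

Total debts = (805 + 200 + 1,795 + 2,435) = 5,235; DTI = 5,235/12,000 = 43.6%.
LTV = 375,000/594,000 = 63.1%.
Option A: score 646 ≥ 580; DTI 43.6% ≤ 45%; LTV 63.1% ≤ 95%; employment 78 ≥ 18 mo → qualifies.
Option B: score 646 < 680; DTI 43.6% ≤ 45%; LTV 63.1% ≤ 85% → does not qualify.
Option C: score 646 ≥ 620; DTI 43.6% ≤ 45%; LTV 63.1% ≤ 100%; employment 78 ≥ 12 mo → qualifies.
Qualifying: Option A, Option C. Lowest rate is 5.05% → Option A.

Option A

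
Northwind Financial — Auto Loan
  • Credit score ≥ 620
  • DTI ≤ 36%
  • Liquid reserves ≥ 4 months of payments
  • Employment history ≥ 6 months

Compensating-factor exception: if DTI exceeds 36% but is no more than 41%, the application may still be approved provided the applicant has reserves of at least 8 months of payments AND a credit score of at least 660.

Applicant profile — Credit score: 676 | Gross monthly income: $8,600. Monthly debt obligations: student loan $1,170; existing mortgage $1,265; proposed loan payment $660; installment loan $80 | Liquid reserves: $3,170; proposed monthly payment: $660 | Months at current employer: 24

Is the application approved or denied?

Credit score 676 ≥ 620 (meets base)
Total debts = (1,170 + 1,265 + 660 + 80) = 3,175. DTI = 3,175/8,600 = 36.9% > 36% — standard DTI limit exceeded.
Reserves: 3,170 ÷ 660 = 4.8 months (meets 4-month minimum)
Employment 24 ≥ 6 months
DTI 36.9% is within the 36%–41% exception band; checking compensating factors.
Override check — reserves: 4.8 mo (short of 8); score: 676 (ok).
Compensating-factor requirement not fully met.

Denied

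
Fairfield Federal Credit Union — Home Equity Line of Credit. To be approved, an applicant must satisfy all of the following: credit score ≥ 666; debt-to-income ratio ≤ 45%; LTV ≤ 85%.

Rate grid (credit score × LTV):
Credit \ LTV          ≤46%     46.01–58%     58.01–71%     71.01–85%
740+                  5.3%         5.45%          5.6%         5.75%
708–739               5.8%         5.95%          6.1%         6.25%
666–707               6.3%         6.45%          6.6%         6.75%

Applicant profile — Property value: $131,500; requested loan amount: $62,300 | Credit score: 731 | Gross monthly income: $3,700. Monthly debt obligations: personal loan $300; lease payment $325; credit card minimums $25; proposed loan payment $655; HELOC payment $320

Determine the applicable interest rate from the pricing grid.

5.95%

Credit score 731 ≥ 666; Total monthly debts = (300 + 325 + 25 + 655 + 320) = 1,625. Debt-to-income = 1,625/3,700 = 43.9% — meets 45% limit
LTV: 62,300 ÷ 131,500 = 47.4%, within 85% cap
Row: 731 falls in 708–739. Column: 47.4% falls in 46.01–58%. Rate = 5.95%.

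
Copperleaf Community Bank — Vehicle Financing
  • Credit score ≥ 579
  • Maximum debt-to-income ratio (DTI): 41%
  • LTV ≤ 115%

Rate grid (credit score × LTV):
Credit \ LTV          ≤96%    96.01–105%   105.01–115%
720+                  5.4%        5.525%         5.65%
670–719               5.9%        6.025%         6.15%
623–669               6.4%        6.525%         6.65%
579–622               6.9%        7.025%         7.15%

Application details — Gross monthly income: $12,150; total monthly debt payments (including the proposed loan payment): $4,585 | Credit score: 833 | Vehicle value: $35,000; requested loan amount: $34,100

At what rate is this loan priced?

5.525%

Credit score 833 ≥ 579; Debt-to-income = 4,585/12,150 = 37.7% — meets 41% limit
LTV = 34,100/35,000 = 97.4% ≤ 115%
Credit 833 → row 720+; LTV 97.4% → column 96.01–105%. Grid cell → 5.525%.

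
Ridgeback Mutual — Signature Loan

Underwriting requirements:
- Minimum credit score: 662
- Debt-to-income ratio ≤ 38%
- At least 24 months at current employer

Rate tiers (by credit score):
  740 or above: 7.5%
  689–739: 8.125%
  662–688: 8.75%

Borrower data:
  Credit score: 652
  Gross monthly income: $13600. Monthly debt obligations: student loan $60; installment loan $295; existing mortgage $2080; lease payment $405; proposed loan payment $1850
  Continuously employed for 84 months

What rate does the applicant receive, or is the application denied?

Denied

Credit score 652 < 662 (below minimum)
Employment 84 ≥ 24 months
Total monthly debts = (60 + 295 + 2,080 + 405 + 1,850) = 4,690. DTI: 4,690 ÷ 13,600 = 34.5%, within the 38% cap
Not all requirements met → denied.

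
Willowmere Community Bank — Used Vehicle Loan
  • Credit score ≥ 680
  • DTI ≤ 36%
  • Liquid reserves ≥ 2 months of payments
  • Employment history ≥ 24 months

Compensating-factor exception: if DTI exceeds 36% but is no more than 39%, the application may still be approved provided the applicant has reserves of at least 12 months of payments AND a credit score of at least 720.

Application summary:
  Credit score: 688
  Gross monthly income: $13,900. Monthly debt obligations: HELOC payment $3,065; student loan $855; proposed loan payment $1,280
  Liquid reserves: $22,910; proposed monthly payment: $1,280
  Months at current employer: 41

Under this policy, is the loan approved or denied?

Credit score 688 ≥ 680 (meets base)
Total debts = (3,065 + 855 + 1,280) = 5,200. DTI: 5,200 ÷ 13,900 = 37.4%, over the 36% base limit.
Reserves: 22,910 ÷ 1,280 = 17.9 months (meets 2-month minimum)
Employment 41 ≥ 24 months
DTI 37.4% is within the 36%–39% exception band; checking compensating factors.
Reserves 17.9 ≥ 12 months; credit score 688 < 720.
Override conditions not both satisfied; exception does not apply.

Denied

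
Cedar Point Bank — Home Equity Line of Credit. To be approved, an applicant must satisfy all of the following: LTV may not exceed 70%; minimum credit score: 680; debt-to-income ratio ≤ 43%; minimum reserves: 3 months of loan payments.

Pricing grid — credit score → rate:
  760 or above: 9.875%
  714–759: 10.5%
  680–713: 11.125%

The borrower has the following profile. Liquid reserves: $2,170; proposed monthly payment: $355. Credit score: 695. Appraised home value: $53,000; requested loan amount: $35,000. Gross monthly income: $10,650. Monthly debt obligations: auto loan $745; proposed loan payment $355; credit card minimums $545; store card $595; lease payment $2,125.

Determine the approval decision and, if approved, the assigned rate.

Credit score 695 ≥ 680 (meets minimum)
Loan-to-value = 35,000/53,000 = 66% — pass (70% max)
Total monthly debts = (745 + 355 + 545 + 595 + 2,125) = 4,365. DTI: 4,365 ÷ 10,650 = 41%, within the 43% cap
Reserves: 2,170 ÷ 355 = 6.1 months (meets 3-month minimum)
All requirements met. Score 695 falls in the 680–713 tier → 11.125%.

Approved at 11.125%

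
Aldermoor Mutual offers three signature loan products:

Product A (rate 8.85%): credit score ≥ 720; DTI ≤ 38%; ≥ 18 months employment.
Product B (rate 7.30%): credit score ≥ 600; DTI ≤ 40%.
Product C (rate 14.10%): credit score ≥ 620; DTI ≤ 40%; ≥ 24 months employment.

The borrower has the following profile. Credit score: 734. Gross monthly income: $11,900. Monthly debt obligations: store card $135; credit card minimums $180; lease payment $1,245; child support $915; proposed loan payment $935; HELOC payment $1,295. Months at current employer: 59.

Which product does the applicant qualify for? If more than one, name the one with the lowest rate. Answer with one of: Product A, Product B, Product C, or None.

Product B

Total debts = (135 + 180 + 1,245 + 915 + 935 + 1,295) = 4,705; DTI = 4,705/11,900 = 39.5%.
Product A: score 734 ≥ 720; DTI 39.5% > 38%; employment 59 ≥ 18 mo → does not qualify.
Product B: score 734 ≥ 600; DTI 39.5% ≤ 40% → qualifies.
Product C: score 734 ≥ 620; DTI 39.5% ≤ 40%; employment 59 ≥ 24 mo → qualifies.
Qualifying: Product B, Product C. Lowest rate is 7.30% → Product B.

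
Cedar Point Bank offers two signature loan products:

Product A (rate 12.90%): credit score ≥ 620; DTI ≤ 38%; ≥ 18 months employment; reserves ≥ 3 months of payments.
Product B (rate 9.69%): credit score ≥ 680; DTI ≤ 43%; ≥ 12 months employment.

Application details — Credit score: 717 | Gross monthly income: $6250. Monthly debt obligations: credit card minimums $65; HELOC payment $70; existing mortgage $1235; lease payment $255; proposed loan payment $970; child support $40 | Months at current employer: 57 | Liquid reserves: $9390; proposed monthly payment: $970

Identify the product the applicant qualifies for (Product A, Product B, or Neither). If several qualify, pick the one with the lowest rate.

Product B

Total debts = (65 + 70 + 1,235 + 255 + 970 + 40) = 2,635; DTI = 2,635/6,250 = 42.2%.
Reserves = 9,390/970 = 9.7 months.
Product A: score 717 ≥ 620; DTI 42.2% > 38%; employment 57 ≥ 18 mo; reserves 9.7 ≥ 3 mo → does not qualify.
Product B: score 717 ≥ 680; DTI 42.2% ≤ 43%; employment 57 ≥ 12 mo → qualifies.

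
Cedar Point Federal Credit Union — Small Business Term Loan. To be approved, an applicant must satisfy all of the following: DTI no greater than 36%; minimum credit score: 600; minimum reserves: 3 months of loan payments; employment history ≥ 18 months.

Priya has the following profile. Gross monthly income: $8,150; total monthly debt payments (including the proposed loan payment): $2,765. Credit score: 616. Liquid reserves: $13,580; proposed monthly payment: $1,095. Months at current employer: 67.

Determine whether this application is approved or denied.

Approved

Debt-to-income = 2,765/8,150 = 33.9% — meets 36% limit
Credit score 616 ≥ 600 (meets)
Liquid reserves cover 13,580/1,095 = 12.4 months — ≥ 3 required
Employment 67 ≥ 18 months
All criteria satisfied.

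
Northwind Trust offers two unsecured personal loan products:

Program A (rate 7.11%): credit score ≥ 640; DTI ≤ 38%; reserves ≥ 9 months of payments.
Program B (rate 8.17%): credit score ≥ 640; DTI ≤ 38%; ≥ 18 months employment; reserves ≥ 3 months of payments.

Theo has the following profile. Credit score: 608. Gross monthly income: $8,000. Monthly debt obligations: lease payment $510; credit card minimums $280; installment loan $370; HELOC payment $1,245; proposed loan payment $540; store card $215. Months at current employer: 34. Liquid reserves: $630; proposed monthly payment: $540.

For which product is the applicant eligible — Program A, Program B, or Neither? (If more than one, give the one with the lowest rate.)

Total debts = (510 + 280 + 370 + 1,245 + 540 + 215) = 3,160; DTI = 3,160/8,000 = 39.5%.
Reserves = 630/540 = 1.2 months.
Program A: score 608 < 640; DTI 39.5% > 38%; reserves 1.2 < 9 mo → does not qualify.
Program B: score 608 < 640; DTI 39.5% > 38%; employment 34 ≥ 18 mo; reserves 1.2 < 3 mo → does not qualify.

Neither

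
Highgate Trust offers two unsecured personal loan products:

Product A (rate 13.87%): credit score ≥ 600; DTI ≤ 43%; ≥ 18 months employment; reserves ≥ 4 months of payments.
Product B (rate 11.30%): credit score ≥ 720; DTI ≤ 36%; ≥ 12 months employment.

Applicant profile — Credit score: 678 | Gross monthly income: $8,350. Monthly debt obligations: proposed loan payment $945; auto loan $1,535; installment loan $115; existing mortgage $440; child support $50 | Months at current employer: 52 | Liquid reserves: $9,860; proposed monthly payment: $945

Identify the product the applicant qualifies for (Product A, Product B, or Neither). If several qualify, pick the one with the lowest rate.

Total debts = (945 + 1,535 + 115 + 440 + 50) = 3,085; DTI = 3,085/8,350 = 36.9%.
Reserves = 9,860/945 = 10.4 months.
Product A: score 678 ≥ 600; DTI 36.9% ≤ 43%; employment 52 ≥ 18 mo; reserves 10.4 ≥ 4 mo → qualifies.
Product B: score 678 < 720; DTI 36.9% > 36%; employment 52 ≥ 12 mo → does not qualify.

Product A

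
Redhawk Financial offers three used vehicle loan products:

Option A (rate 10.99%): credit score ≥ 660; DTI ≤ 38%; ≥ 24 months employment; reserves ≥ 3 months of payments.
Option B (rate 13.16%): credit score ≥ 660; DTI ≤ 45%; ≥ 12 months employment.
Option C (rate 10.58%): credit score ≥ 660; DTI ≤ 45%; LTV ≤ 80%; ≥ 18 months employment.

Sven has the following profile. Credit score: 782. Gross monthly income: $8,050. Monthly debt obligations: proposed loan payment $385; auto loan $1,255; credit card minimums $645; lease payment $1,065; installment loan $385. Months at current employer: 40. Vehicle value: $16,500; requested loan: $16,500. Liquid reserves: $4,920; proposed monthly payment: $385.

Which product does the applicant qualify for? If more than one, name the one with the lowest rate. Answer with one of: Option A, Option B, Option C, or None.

None

Total debts = (385 + 1,255 + 645 + 1,065 + 385) = 3,735; DTI = 3,735/8,050 = 46.4%.
LTV = 16,500/16,500 = 100%.
Reserves = 4,920/385 = 12.8 months.
Option A: score 782 ≥ 660; DTI 46.4% > 38%; employment 40 ≥ 24 mo; reserves 12.8 ≥ 3 mo → does not qualify.
Option B: score 782 ≥ 660; DTI 46.4% > 45%; employment 40 ≥ 12 mo → does not qualify.
Option C: score 782 ≥ 660; DTI 46.4% > 45%; LTV 100% > 80%; employment 40 ≥ 18 mo → does not qualify.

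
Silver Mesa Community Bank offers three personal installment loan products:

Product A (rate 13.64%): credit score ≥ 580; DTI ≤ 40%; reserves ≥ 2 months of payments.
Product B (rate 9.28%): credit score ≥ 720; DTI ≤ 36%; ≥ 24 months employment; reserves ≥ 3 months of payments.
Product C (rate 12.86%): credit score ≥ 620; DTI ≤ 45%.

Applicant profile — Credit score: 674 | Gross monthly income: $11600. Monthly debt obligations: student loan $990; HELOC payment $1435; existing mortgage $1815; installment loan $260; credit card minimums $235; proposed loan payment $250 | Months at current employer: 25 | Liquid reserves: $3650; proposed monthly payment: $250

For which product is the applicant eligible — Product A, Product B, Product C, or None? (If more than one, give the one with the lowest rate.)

Total debts = (990 + 1,435 + 1,815 + 260 + 235 + 250) = 4,985; DTI = 4,985/11,600 = 43%.
Reserves = 3,650/250 = 14.6 months.
Product A: score 674 ≥ 580; DTI 43% > 40%; reserves 14.6 ≥ 2 mo → does not qualify.
Product B: score 674 < 720; DTI 43% > 36%; employment 25 ≥ 24 mo; reserves 14.6 ≥ 3 mo → does not qualify.
Product C: score 674 ≥ 620; DTI 43% ≤ 45% → qualifies.

Product C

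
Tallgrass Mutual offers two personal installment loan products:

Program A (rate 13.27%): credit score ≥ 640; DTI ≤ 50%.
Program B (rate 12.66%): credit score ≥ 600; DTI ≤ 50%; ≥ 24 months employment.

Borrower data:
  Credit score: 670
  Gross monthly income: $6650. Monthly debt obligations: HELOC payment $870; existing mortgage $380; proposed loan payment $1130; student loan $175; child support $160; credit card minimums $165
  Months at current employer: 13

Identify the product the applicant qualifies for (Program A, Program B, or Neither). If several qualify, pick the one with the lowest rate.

Program A

Total debts = (870 + 380 + 1,130 + 175 + 160 + 165) = 2,880; DTI = 2,880/6,650 = 43.3%.
Program A: score 670 ≥ 640; DTI 43.3% ≤ 50% → qualifies.
Program B: score 670 ≥ 600; DTI 43.3% ≤ 50%; employment 13 < 24 mo → does not qualify.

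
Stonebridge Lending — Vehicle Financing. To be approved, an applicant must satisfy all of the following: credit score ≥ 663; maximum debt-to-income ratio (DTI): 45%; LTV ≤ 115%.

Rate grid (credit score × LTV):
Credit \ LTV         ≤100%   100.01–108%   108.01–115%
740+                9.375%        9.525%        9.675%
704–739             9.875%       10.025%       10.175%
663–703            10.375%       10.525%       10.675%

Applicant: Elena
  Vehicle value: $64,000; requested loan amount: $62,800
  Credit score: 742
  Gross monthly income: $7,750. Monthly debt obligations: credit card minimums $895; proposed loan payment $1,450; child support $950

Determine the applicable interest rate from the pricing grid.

Credit score 742 ≥ 663; Total monthly debts = (895 + 1,450 + 950) = 3,295. DTI = 3,295/7,750 = 42.5% ≤ 45%
LTV = 62,800/64,000 = 98.1% ≤ 115%
Score 742 is in the 740+ band; LTV 98.1% is in the ≤100% band → 9.375%.

9.375%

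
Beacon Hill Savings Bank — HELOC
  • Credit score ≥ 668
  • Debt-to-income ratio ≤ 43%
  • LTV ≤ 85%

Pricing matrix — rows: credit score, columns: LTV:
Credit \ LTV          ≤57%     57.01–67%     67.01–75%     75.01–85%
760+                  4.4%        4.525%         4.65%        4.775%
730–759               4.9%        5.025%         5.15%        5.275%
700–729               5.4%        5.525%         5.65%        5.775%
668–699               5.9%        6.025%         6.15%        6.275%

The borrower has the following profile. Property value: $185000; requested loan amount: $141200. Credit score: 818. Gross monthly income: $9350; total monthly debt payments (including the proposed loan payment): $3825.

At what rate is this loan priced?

Credit score 818 ≥ 668; DTI = 3,825/9,350 = 40.9% ≤ 43%
LTV = 141,200/185,000 = 76.3% ≤ 85%
Row: 818 falls in 760+. Column: 76.3% falls in 75.01–85%. Rate = 4.775%.

4.775%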